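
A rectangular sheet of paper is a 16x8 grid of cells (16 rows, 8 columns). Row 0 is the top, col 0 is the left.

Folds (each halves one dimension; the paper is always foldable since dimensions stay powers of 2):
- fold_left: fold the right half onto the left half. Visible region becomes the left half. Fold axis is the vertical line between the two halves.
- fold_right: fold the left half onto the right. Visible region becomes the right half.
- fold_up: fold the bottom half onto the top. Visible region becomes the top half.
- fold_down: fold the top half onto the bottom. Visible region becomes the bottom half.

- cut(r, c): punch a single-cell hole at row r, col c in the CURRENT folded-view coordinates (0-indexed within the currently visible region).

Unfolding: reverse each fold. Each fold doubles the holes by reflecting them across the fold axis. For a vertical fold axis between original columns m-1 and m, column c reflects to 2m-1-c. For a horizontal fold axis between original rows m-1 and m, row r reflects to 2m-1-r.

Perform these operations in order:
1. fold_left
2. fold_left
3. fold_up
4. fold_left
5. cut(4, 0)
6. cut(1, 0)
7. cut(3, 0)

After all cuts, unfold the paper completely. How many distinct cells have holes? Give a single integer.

Op 1 fold_left: fold axis v@4; visible region now rows[0,16) x cols[0,4) = 16x4
Op 2 fold_left: fold axis v@2; visible region now rows[0,16) x cols[0,2) = 16x2
Op 3 fold_up: fold axis h@8; visible region now rows[0,8) x cols[0,2) = 8x2
Op 4 fold_left: fold axis v@1; visible region now rows[0,8) x cols[0,1) = 8x1
Op 5 cut(4, 0): punch at orig (4,0); cuts so far [(4, 0)]; region rows[0,8) x cols[0,1) = 8x1
Op 6 cut(1, 0): punch at orig (1,0); cuts so far [(1, 0), (4, 0)]; region rows[0,8) x cols[0,1) = 8x1
Op 7 cut(3, 0): punch at orig (3,0); cuts so far [(1, 0), (3, 0), (4, 0)]; region rows[0,8) x cols[0,1) = 8x1
Unfold 1 (reflect across v@1): 6 holes -> [(1, 0), (1, 1), (3, 0), (3, 1), (4, 0), (4, 1)]
Unfold 2 (reflect across h@8): 12 holes -> [(1, 0), (1, 1), (3, 0), (3, 1), (4, 0), (4, 1), (11, 0), (11, 1), (12, 0), (12, 1), (14, 0), (14, 1)]
Unfold 3 (reflect across v@2): 24 holes -> [(1, 0), (1, 1), (1, 2), (1, 3), (3, 0), (3, 1), (3, 2), (3, 3), (4, 0), (4, 1), (4, 2), (4, 3), (11, 0), (11, 1), (11, 2), (11, 3), (12, 0), (12, 1), (12, 2), (12, 3), (14, 0), (14, 1), (14, 2), (14, 3)]
Unfold 4 (reflect across v@4): 48 holes -> [(1, 0), (1, 1), (1, 2), (1, 3), (1, 4), (1, 5), (1, 6), (1, 7), (3, 0), (3, 1), (3, 2), (3, 3), (3, 4), (3, 5), (3, 6), (3, 7), (4, 0), (4, 1), (4, 2), (4, 3), (4, 4), (4, 5), (4, 6), (4, 7), (11, 0), (11, 1), (11, 2), (11, 3), (11, 4), (11, 5), (11, 6), (11, 7), (12, 0), (12, 1), (12, 2), (12, 3), (12, 4), (12, 5), (12, 6), (12, 7), (14, 0), (14, 1), (14, 2), (14, 3), (14, 4), (14, 5), (14, 6), (14, 7)]

Answer: 48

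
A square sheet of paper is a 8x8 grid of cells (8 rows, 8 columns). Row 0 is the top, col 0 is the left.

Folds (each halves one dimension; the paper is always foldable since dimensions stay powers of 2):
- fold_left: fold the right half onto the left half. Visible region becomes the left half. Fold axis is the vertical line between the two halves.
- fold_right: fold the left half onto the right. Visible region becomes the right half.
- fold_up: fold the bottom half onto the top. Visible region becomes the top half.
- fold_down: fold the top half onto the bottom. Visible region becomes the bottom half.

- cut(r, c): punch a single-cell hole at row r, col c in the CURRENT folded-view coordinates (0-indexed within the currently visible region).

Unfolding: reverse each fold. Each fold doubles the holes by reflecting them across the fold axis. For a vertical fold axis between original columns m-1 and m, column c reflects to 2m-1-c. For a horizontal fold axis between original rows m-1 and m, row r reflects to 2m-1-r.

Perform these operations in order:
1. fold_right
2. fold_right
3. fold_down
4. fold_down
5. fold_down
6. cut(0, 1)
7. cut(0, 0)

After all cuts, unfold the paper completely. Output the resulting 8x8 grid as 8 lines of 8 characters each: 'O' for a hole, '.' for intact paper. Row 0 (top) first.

Op 1 fold_right: fold axis v@4; visible region now rows[0,8) x cols[4,8) = 8x4
Op 2 fold_right: fold axis v@6; visible region now rows[0,8) x cols[6,8) = 8x2
Op 3 fold_down: fold axis h@4; visible region now rows[4,8) x cols[6,8) = 4x2
Op 4 fold_down: fold axis h@6; visible region now rows[6,8) x cols[6,8) = 2x2
Op 5 fold_down: fold axis h@7; visible region now rows[7,8) x cols[6,8) = 1x2
Op 6 cut(0, 1): punch at orig (7,7); cuts so far [(7, 7)]; region rows[7,8) x cols[6,8) = 1x2
Op 7 cut(0, 0): punch at orig (7,6); cuts so far [(7, 6), (7, 7)]; region rows[7,8) x cols[6,8) = 1x2
Unfold 1 (reflect across h@7): 4 holes -> [(6, 6), (6, 7), (7, 6), (7, 7)]
Unfold 2 (reflect across h@6): 8 holes -> [(4, 6), (4, 7), (5, 6), (5, 7), (6, 6), (6, 7), (7, 6), (7, 7)]
Unfold 3 (reflect across h@4): 16 holes -> [(0, 6), (0, 7), (1, 6), (1, 7), (2, 6), (2, 7), (3, 6), (3, 7), (4, 6), (4, 7), (5, 6), (5, 7), (6, 6), (6, 7), (7, 6), (7, 7)]
Unfold 4 (reflect across v@6): 32 holes -> [(0, 4), (0, 5), (0, 6), (0, 7), (1, 4), (1, 5), (1, 6), (1, 7), (2, 4), (2, 5), (2, 6), (2, 7), (3, 4), (3, 5), (3, 6), (3, 7), (4, 4), (4, 5), (4, 6), (4, 7), (5, 4), (5, 5), (5, 6), (5, 7), (6, 4), (6, 5), (6, 6), (6, 7), (7, 4), (7, 5), (7, 6), (7, 7)]
Unfold 5 (reflect across v@4): 64 holes -> [(0, 0), (0, 1), (0, 2), (0, 3), (0, 4), (0, 5), (0, 6), (0, 7), (1, 0), (1, 1), (1, 2), (1, 3), (1, 4), (1, 5), (1, 6), (1, 7), (2, 0), (2, 1), (2, 2), (2, 3), (2, 4), (2, 5), (2, 6), (2, 7), (3, 0), (3, 1), (3, 2), (3, 3), (3, 4), (3, 5), (3, 6), (3, 7), (4, 0), (4, 1), (4, 2), (4, 3), (4, 4), (4, 5), (4, 6), (4, 7), (5, 0), (5, 1), (5, 2), (5, 3), (5, 4), (5, 5), (5, 6), (5, 7), (6, 0), (6, 1), (6, 2), (6, 3), (6, 4), (6, 5), (6, 6), (6, 7), (7, 0), (7, 1), (7, 2), (7, 3), (7, 4), (7, 5), (7, 6), (7, 7)]

Answer: OOOOOOOO
OOOOOOOO
OOOOOOOO
OOOOOOOO
OOOOOOOO
OOOOOOOO
OOOOOOOO
OOOOOOOO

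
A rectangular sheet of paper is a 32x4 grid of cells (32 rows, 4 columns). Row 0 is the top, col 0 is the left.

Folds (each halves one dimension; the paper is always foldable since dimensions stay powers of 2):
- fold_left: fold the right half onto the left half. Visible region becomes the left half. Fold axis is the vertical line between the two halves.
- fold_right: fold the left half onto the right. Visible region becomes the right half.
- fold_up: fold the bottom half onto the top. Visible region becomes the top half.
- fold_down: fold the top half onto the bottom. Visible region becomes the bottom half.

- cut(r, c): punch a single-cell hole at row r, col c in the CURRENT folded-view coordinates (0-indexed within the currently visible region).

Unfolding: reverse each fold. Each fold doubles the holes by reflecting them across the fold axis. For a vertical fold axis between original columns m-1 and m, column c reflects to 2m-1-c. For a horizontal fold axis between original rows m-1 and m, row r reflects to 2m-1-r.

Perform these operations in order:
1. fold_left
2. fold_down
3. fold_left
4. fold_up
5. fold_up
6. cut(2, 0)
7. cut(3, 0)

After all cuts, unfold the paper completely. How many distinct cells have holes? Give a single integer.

Op 1 fold_left: fold axis v@2; visible region now rows[0,32) x cols[0,2) = 32x2
Op 2 fold_down: fold axis h@16; visible region now rows[16,32) x cols[0,2) = 16x2
Op 3 fold_left: fold axis v@1; visible region now rows[16,32) x cols[0,1) = 16x1
Op 4 fold_up: fold axis h@24; visible region now rows[16,24) x cols[0,1) = 8x1
Op 5 fold_up: fold axis h@20; visible region now rows[16,20) x cols[0,1) = 4x1
Op 6 cut(2, 0): punch at orig (18,0); cuts so far [(18, 0)]; region rows[16,20) x cols[0,1) = 4x1
Op 7 cut(3, 0): punch at orig (19,0); cuts so far [(18, 0), (19, 0)]; region rows[16,20) x cols[0,1) = 4x1
Unfold 1 (reflect across h@20): 4 holes -> [(18, 0), (19, 0), (20, 0), (21, 0)]
Unfold 2 (reflect across h@24): 8 holes -> [(18, 0), (19, 0), (20, 0), (21, 0), (26, 0), (27, 0), (28, 0), (29, 0)]
Unfold 3 (reflect across v@1): 16 holes -> [(18, 0), (18, 1), (19, 0), (19, 1), (20, 0), (20, 1), (21, 0), (21, 1), (26, 0), (26, 1), (27, 0), (27, 1), (28, 0), (28, 1), (29, 0), (29, 1)]
Unfold 4 (reflect across h@16): 32 holes -> [(2, 0), (2, 1), (3, 0), (3, 1), (4, 0), (4, 1), (5, 0), (5, 1), (10, 0), (10, 1), (11, 0), (11, 1), (12, 0), (12, 1), (13, 0), (13, 1), (18, 0), (18, 1), (19, 0), (19, 1), (20, 0), (20, 1), (21, 0), (21, 1), (26, 0), (26, 1), (27, 0), (27, 1), (28, 0), (28, 1), (29, 0), (29, 1)]
Unfold 5 (reflect across v@2): 64 holes -> [(2, 0), (2, 1), (2, 2), (2, 3), (3, 0), (3, 1), (3, 2), (3, 3), (4, 0), (4, 1), (4, 2), (4, 3), (5, 0), (5, 1), (5, 2), (5, 3), (10, 0), (10, 1), (10, 2), (10, 3), (11, 0), (11, 1), (11, 2), (11, 3), (12, 0), (12, 1), (12, 2), (12, 3), (13, 0), (13, 1), (13, 2), (13, 3), (18, 0), (18, 1), (18, 2), (18, 3), (19, 0), (19, 1), (19, 2), (19, 3), (20, 0), (20, 1), (20, 2), (20, 3), (21, 0), (21, 1), (21, 2), (21, 3), (26, 0), (26, 1), (26, 2), (26, 3), (27, 0), (27, 1), (27, 2), (27, 3), (28, 0), (28, 1), (28, 2), (28, 3), (29, 0), (29, 1), (29, 2), (29, 3)]

Answer: 64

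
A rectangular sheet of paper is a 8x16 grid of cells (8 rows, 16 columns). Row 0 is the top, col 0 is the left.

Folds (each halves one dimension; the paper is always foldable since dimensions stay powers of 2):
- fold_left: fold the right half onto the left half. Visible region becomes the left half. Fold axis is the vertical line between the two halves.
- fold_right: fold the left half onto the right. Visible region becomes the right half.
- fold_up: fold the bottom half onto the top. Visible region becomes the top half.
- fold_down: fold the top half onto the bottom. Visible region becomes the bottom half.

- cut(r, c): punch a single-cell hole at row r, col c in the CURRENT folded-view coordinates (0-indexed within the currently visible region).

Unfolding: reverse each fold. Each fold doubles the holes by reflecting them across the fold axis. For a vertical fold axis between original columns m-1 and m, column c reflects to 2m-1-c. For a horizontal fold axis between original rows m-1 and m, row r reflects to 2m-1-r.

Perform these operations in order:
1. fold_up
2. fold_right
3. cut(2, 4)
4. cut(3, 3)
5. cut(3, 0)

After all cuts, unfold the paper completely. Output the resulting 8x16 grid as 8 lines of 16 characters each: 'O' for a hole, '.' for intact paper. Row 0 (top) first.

Answer: ................
................
...O........O...
....O..OO..O....
....O..OO..O....
...O........O...
................
................

Derivation:
Op 1 fold_up: fold axis h@4; visible region now rows[0,4) x cols[0,16) = 4x16
Op 2 fold_right: fold axis v@8; visible region now rows[0,4) x cols[8,16) = 4x8
Op 3 cut(2, 4): punch at orig (2,12); cuts so far [(2, 12)]; region rows[0,4) x cols[8,16) = 4x8
Op 4 cut(3, 3): punch at orig (3,11); cuts so far [(2, 12), (3, 11)]; region rows[0,4) x cols[8,16) = 4x8
Op 5 cut(3, 0): punch at orig (3,8); cuts so far [(2, 12), (3, 8), (3, 11)]; region rows[0,4) x cols[8,16) = 4x8
Unfold 1 (reflect across v@8): 6 holes -> [(2, 3), (2, 12), (3, 4), (3, 7), (3, 8), (3, 11)]
Unfold 2 (reflect across h@4): 12 holes -> [(2, 3), (2, 12), (3, 4), (3, 7), (3, 8), (3, 11), (4, 4), (4, 7), (4, 8), (4, 11), (5, 3), (5, 12)]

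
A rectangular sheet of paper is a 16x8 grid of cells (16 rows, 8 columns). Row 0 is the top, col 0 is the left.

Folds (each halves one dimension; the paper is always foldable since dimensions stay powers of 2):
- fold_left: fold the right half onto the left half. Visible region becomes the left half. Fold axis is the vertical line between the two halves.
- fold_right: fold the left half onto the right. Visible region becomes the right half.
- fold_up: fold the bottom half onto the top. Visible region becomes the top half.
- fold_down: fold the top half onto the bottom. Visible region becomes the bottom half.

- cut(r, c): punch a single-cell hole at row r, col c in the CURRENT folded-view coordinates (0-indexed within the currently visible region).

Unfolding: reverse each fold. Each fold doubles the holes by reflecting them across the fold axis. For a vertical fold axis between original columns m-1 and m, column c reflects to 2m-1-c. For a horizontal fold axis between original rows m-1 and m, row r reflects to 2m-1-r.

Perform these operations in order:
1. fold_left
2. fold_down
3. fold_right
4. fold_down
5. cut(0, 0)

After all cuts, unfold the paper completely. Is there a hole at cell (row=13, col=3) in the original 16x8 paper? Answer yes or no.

Answer: no

Derivation:
Op 1 fold_left: fold axis v@4; visible region now rows[0,16) x cols[0,4) = 16x4
Op 2 fold_down: fold axis h@8; visible region now rows[8,16) x cols[0,4) = 8x4
Op 3 fold_right: fold axis v@2; visible region now rows[8,16) x cols[2,4) = 8x2
Op 4 fold_down: fold axis h@12; visible region now rows[12,16) x cols[2,4) = 4x2
Op 5 cut(0, 0): punch at orig (12,2); cuts so far [(12, 2)]; region rows[12,16) x cols[2,4) = 4x2
Unfold 1 (reflect across h@12): 2 holes -> [(11, 2), (12, 2)]
Unfold 2 (reflect across v@2): 4 holes -> [(11, 1), (11, 2), (12, 1), (12, 2)]
Unfold 3 (reflect across h@8): 8 holes -> [(3, 1), (3, 2), (4, 1), (4, 2), (11, 1), (11, 2), (12, 1), (12, 2)]
Unfold 4 (reflect across v@4): 16 holes -> [(3, 1), (3, 2), (3, 5), (3, 6), (4, 1), (4, 2), (4, 5), (4, 6), (11, 1), (11, 2), (11, 5), (11, 6), (12, 1), (12, 2), (12, 5), (12, 6)]
Holes: [(3, 1), (3, 2), (3, 5), (3, 6), (4, 1), (4, 2), (4, 5), (4, 6), (11, 1), (11, 2), (11, 5), (11, 6), (12, 1), (12, 2), (12, 5), (12, 6)]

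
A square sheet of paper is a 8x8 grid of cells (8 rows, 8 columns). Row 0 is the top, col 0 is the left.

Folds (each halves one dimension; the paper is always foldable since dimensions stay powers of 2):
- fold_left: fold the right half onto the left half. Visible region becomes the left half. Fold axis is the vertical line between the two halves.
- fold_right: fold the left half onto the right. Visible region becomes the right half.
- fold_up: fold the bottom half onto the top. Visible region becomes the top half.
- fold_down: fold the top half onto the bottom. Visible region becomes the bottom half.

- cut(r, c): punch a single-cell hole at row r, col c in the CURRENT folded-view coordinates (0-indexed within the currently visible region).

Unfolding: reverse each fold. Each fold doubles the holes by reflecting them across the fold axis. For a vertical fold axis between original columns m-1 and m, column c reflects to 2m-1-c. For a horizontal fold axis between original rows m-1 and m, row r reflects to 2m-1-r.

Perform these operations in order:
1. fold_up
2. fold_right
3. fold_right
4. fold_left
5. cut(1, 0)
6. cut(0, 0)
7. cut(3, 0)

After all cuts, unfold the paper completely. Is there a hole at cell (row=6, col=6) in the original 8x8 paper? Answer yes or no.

Answer: yes

Derivation:
Op 1 fold_up: fold axis h@4; visible region now rows[0,4) x cols[0,8) = 4x8
Op 2 fold_right: fold axis v@4; visible region now rows[0,4) x cols[4,8) = 4x4
Op 3 fold_right: fold axis v@6; visible region now rows[0,4) x cols[6,8) = 4x2
Op 4 fold_left: fold axis v@7; visible region now rows[0,4) x cols[6,7) = 4x1
Op 5 cut(1, 0): punch at orig (1,6); cuts so far [(1, 6)]; region rows[0,4) x cols[6,7) = 4x1
Op 6 cut(0, 0): punch at orig (0,6); cuts so far [(0, 6), (1, 6)]; region rows[0,4) x cols[6,7) = 4x1
Op 7 cut(3, 0): punch at orig (3,6); cuts so far [(0, 6), (1, 6), (3, 6)]; region rows[0,4) x cols[6,7) = 4x1
Unfold 1 (reflect across v@7): 6 holes -> [(0, 6), (0, 7), (1, 6), (1, 7), (3, 6), (3, 7)]
Unfold 2 (reflect across v@6): 12 holes -> [(0, 4), (0, 5), (0, 6), (0, 7), (1, 4), (1, 5), (1, 6), (1, 7), (3, 4), (3, 5), (3, 6), (3, 7)]
Unfold 3 (reflect across v@4): 24 holes -> [(0, 0), (0, 1), (0, 2), (0, 3), (0, 4), (0, 5), (0, 6), (0, 7), (1, 0), (1, 1), (1, 2), (1, 3), (1, 4), (1, 5), (1, 6), (1, 7), (3, 0), (3, 1), (3, 2), (3, 3), (3, 4), (3, 5), (3, 6), (3, 7)]
Unfold 4 (reflect across h@4): 48 holes -> [(0, 0), (0, 1), (0, 2), (0, 3), (0, 4), (0, 5), (0, 6), (0, 7), (1, 0), (1, 1), (1, 2), (1, 3), (1, 4), (1, 5), (1, 6), (1, 7), (3, 0), (3, 1), (3, 2), (3, 3), (3, 4), (3, 5), (3, 6), (3, 7), (4, 0), (4, 1), (4, 2), (4, 3), (4, 4), (4, 5), (4, 6), (4, 7), (6, 0), (6, 1), (6, 2), (6, 3), (6, 4), (6, 5), (6, 6), (6, 7), (7, 0), (7, 1), (7, 2), (7, 3), (7, 4), (7, 5), (7, 6), (7, 7)]
Holes: [(0, 0), (0, 1), (0, 2), (0, 3), (0, 4), (0, 5), (0, 6), (0, 7), (1, 0), (1, 1), (1, 2), (1, 3), (1, 4), (1, 5), (1, 6), (1, 7), (3, 0), (3, 1), (3, 2), (3, 3), (3, 4), (3, 5), (3, 6), (3, 7), (4, 0), (4, 1), (4, 2), (4, 3), (4, 4), (4, 5), (4, 6), (4, 7), (6, 0), (6, 1), (6, 2), (6, 3), (6, 4), (6, 5), (6, 6), (6, 7), (7, 0), (7, 1), (7, 2), (7, 3), (7, 4), (7, 5), (7, 6), (7, 7)]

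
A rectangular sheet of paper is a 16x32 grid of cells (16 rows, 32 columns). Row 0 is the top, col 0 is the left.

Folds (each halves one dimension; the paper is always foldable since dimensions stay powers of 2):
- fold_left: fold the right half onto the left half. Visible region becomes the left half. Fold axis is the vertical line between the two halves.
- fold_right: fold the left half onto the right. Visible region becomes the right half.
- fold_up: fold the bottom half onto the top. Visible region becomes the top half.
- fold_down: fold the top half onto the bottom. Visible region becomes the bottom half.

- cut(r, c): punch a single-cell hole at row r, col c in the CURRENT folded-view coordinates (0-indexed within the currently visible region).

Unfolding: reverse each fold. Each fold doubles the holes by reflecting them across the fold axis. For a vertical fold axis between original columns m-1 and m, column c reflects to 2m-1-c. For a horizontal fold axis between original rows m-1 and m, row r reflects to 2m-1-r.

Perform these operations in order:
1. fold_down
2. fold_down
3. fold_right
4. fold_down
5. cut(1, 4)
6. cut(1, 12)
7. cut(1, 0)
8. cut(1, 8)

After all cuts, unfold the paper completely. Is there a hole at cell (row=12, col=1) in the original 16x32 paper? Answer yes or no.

Answer: no

Derivation:
Op 1 fold_down: fold axis h@8; visible region now rows[8,16) x cols[0,32) = 8x32
Op 2 fold_down: fold axis h@12; visible region now rows[12,16) x cols[0,32) = 4x32
Op 3 fold_right: fold axis v@16; visible region now rows[12,16) x cols[16,32) = 4x16
Op 4 fold_down: fold axis h@14; visible region now rows[14,16) x cols[16,32) = 2x16
Op 5 cut(1, 4): punch at orig (15,20); cuts so far [(15, 20)]; region rows[14,16) x cols[16,32) = 2x16
Op 6 cut(1, 12): punch at orig (15,28); cuts so far [(15, 20), (15, 28)]; region rows[14,16) x cols[16,32) = 2x16
Op 7 cut(1, 0): punch at orig (15,16); cuts so far [(15, 16), (15, 20), (15, 28)]; region rows[14,16) x cols[16,32) = 2x16
Op 8 cut(1, 8): punch at orig (15,24); cuts so far [(15, 16), (15, 20), (15, 24), (15, 28)]; region rows[14,16) x cols[16,32) = 2x16
Unfold 1 (reflect across h@14): 8 holes -> [(12, 16), (12, 20), (12, 24), (12, 28), (15, 16), (15, 20), (15, 24), (15, 28)]
Unfold 2 (reflect across v@16): 16 holes -> [(12, 3), (12, 7), (12, 11), (12, 15), (12, 16), (12, 20), (12, 24), (12, 28), (15, 3), (15, 7), (15, 11), (15, 15), (15, 16), (15, 20), (15, 24), (15, 28)]
Unfold 3 (reflect across h@12): 32 holes -> [(8, 3), (8, 7), (8, 11), (8, 15), (8, 16), (8, 20), (8, 24), (8, 28), (11, 3), (11, 7), (11, 11), (11, 15), (11, 16), (11, 20), (11, 24), (11, 28), (12, 3), (12, 7), (12, 11), (12, 15), (12, 16), (12, 20), (12, 24), (12, 28), (15, 3), (15, 7), (15, 11), (15, 15), (15, 16), (15, 20), (15, 24), (15, 28)]
Unfold 4 (reflect across h@8): 64 holes -> [(0, 3), (0, 7), (0, 11), (0, 15), (0, 16), (0, 20), (0, 24), (0, 28), (3, 3), (3, 7), (3, 11), (3, 15), (3, 16), (3, 20), (3, 24), (3, 28), (4, 3), (4, 7), (4, 11), (4, 15), (4, 16), (4, 20), (4, 24), (4, 28), (7, 3), (7, 7), (7, 11), (7, 15), (7, 16), (7, 20), (7, 24), (7, 28), (8, 3), (8, 7), (8, 11), (8, 15), (8, 16), (8, 20), (8, 24), (8, 28), (11, 3), (11, 7), (11, 11), (11, 15), (11, 16), (11, 20), (11, 24), (11, 28), (12, 3), (12, 7), (12, 11), (12, 15), (12, 16), (12, 20), (12, 24), (12, 28), (15, 3), (15, 7), (15, 11), (15, 15), (15, 16), (15, 20), (15, 24), (15, 28)]
Holes: [(0, 3), (0, 7), (0, 11), (0, 15), (0, 16), (0, 20), (0, 24), (0, 28), (3, 3), (3, 7), (3, 11), (3, 15), (3, 16), (3, 20), (3, 24), (3, 28), (4, 3), (4, 7), (4, 11), (4, 15), (4, 16), (4, 20), (4, 24), (4, 28), (7, 3), (7, 7), (7, 11), (7, 15), (7, 16), (7, 20), (7, 24), (7, 28), (8, 3), (8, 7), (8, 11), (8, 15), (8, 16), (8, 20), (8, 24), (8, 28), (11, 3), (11, 7), (11, 11), (11, 15), (11, 16), (11, 20), (11, 24), (11, 28), (12, 3), (12, 7), (12, 11), (12, 15), (12, 16), (12, 20), (12, 24), (12, 28), (15, 3), (15, 7), (15, 11), (15, 15), (15, 16), (15, 20), (15, 24), (15, 28)]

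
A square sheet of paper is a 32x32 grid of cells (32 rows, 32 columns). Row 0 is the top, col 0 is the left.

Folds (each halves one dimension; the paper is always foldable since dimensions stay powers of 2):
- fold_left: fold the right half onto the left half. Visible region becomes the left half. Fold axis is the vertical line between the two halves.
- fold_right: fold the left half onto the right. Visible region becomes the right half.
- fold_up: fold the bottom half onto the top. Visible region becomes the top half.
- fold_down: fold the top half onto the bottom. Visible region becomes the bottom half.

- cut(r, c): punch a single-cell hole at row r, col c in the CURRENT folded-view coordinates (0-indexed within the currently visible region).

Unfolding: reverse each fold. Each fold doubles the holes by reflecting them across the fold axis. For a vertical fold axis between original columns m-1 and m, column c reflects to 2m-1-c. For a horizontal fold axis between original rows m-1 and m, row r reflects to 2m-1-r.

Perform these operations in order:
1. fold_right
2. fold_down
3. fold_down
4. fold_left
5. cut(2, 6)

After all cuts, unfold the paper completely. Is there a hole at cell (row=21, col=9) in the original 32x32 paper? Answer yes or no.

Op 1 fold_right: fold axis v@16; visible region now rows[0,32) x cols[16,32) = 32x16
Op 2 fold_down: fold axis h@16; visible region now rows[16,32) x cols[16,32) = 16x16
Op 3 fold_down: fold axis h@24; visible region now rows[24,32) x cols[16,32) = 8x16
Op 4 fold_left: fold axis v@24; visible region now rows[24,32) x cols[16,24) = 8x8
Op 5 cut(2, 6): punch at orig (26,22); cuts so far [(26, 22)]; region rows[24,32) x cols[16,24) = 8x8
Unfold 1 (reflect across v@24): 2 holes -> [(26, 22), (26, 25)]
Unfold 2 (reflect across h@24): 4 holes -> [(21, 22), (21, 25), (26, 22), (26, 25)]
Unfold 3 (reflect across h@16): 8 holes -> [(5, 22), (5, 25), (10, 22), (10, 25), (21, 22), (21, 25), (26, 22), (26, 25)]
Unfold 4 (reflect across v@16): 16 holes -> [(5, 6), (5, 9), (5, 22), (5, 25), (10, 6), (10, 9), (10, 22), (10, 25), (21, 6), (21, 9), (21, 22), (21, 25), (26, 6), (26, 9), (26, 22), (26, 25)]
Holes: [(5, 6), (5, 9), (5, 22), (5, 25), (10, 6), (10, 9), (10, 22), (10, 25), (21, 6), (21, 9), (21, 22), (21, 25), (26, 6), (26, 9), (26, 22), (26, 25)]

Answer: yes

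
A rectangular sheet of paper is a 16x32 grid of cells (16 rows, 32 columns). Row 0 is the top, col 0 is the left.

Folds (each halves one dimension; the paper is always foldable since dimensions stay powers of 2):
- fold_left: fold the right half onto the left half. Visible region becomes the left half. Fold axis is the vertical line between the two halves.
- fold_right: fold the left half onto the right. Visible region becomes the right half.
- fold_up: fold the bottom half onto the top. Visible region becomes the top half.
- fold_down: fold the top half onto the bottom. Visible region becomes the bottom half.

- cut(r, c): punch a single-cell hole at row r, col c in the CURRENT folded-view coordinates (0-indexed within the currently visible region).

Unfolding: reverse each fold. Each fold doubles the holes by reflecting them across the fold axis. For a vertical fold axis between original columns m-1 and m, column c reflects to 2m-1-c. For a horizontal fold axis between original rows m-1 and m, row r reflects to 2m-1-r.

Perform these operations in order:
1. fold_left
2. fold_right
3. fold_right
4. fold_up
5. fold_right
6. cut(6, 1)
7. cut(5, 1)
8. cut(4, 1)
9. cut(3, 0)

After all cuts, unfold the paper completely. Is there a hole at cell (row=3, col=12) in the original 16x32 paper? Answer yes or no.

Answer: no

Derivation:
Op 1 fold_left: fold axis v@16; visible region now rows[0,16) x cols[0,16) = 16x16
Op 2 fold_right: fold axis v@8; visible region now rows[0,16) x cols[8,16) = 16x8
Op 3 fold_right: fold axis v@12; visible region now rows[0,16) x cols[12,16) = 16x4
Op 4 fold_up: fold axis h@8; visible region now rows[0,8) x cols[12,16) = 8x4
Op 5 fold_right: fold axis v@14; visible region now rows[0,8) x cols[14,16) = 8x2
Op 6 cut(6, 1): punch at orig (6,15); cuts so far [(6, 15)]; region rows[0,8) x cols[14,16) = 8x2
Op 7 cut(5, 1): punch at orig (5,15); cuts so far [(5, 15), (6, 15)]; region rows[0,8) x cols[14,16) = 8x2
Op 8 cut(4, 1): punch at orig (4,15); cuts so far [(4, 15), (5, 15), (6, 15)]; region rows[0,8) x cols[14,16) = 8x2
Op 9 cut(3, 0): punch at orig (3,14); cuts so far [(3, 14), (4, 15), (5, 15), (6, 15)]; region rows[0,8) x cols[14,16) = 8x2
Unfold 1 (reflect across v@14): 8 holes -> [(3, 13), (3, 14), (4, 12), (4, 15), (5, 12), (5, 15), (6, 12), (6, 15)]
Unfold 2 (reflect across h@8): 16 holes -> [(3, 13), (3, 14), (4, 12), (4, 15), (5, 12), (5, 15), (6, 12), (6, 15), (9, 12), (9, 15), (10, 12), (10, 15), (11, 12), (11, 15), (12, 13), (12, 14)]
Unfold 3 (reflect across v@12): 32 holes -> [(3, 9), (3, 10), (3, 13), (3, 14), (4, 8), (4, 11), (4, 12), (4, 15), (5, 8), (5, 11), (5, 12), (5, 15), (6, 8), (6, 11), (6, 12), (6, 15), (9, 8), (9, 11), (9, 12), (9, 15), (10, 8), (10, 11), (10, 12), (10, 15), (11, 8), (11, 11), (11, 12), (11, 15), (12, 9), (12, 10), (12, 13), (12, 14)]
Unfold 4 (reflect across v@8): 64 holes -> [(3, 1), (3, 2), (3, 5), (3, 6), (3, 9), (3, 10), (3, 13), (3, 14), (4, 0), (4, 3), (4, 4), (4, 7), (4, 8), (4, 11), (4, 12), (4, 15), (5, 0), (5, 3), (5, 4), (5, 7), (5, 8), (5, 11), (5, 12), (5, 15), (6, 0), (6, 3), (6, 4), (6, 7), (6, 8), (6, 11), (6, 12), (6, 15), (9, 0), (9, 3), (9, 4), (9, 7), (9, 8), (9, 11), (9, 12), (9, 15), (10, 0), (10, 3), (10, 4), (10, 7), (10, 8), (10, 11), (10, 12), (10, 15), (11, 0), (11, 3), (11, 4), (11, 7), (11, 8), (11, 11), (11, 12), (11, 15), (12, 1), (12, 2), (12, 5), (12, 6), (12, 9), (12, 10), (12, 13), (12, 14)]
Unfold 5 (reflect across v@16): 128 holes -> [(3, 1), (3, 2), (3, 5), (3, 6), (3, 9), (3, 10), (3, 13), (3, 14), (3, 17), (3, 18), (3, 21), (3, 22), (3, 25), (3, 26), (3, 29), (3, 30), (4, 0), (4, 3), (4, 4), (4, 7), (4, 8), (4, 11), (4, 12), (4, 15), (4, 16), (4, 19), (4, 20), (4, 23), (4, 24), (4, 27), (4, 28), (4, 31), (5, 0), (5, 3), (5, 4), (5, 7), (5, 8), (5, 11), (5, 12), (5, 15), (5, 16), (5, 19), (5, 20), (5, 23), (5, 24), (5, 27), (5, 28), (5, 31), (6, 0), (6, 3), (6, 4), (6, 7), (6, 8), (6, 11), (6, 12), (6, 15), (6, 16), (6, 19), (6, 20), (6, 23), (6, 24), (6, 27), (6, 28), (6, 31), (9, 0), (9, 3), (9, 4), (9, 7), (9, 8), (9, 11), (9, 12), (9, 15), (9, 16), (9, 19), (9, 20), (9, 23), (9, 24), (9, 27), (9, 28), (9, 31), (10, 0), (10, 3), (10, 4), (10, 7), (10, 8), (10, 11), (10, 12), (10, 15), (10, 16), (10, 19), (10, 20), (10, 23), (10, 24), (10, 27), (10, 28), (10, 31), (11, 0), (11, 3), (11, 4), (11, 7), (11, 8), (11, 11), (11, 12), (11, 15), (11, 16), (11, 19), (11, 20), (11, 23), (11, 24), (11, 27), (11, 28), (11, 31), (12, 1), (12, 2), (12, 5), (12, 6), (12, 9), (12, 10), (12, 13), (12, 14), (12, 17), (12, 18), (12, 21), (12, 22), (12, 25), (12, 26), (12, 29), (12, 30)]
Holes: [(3, 1), (3, 2), (3, 5), (3, 6), (3, 9), (3, 10), (3, 13), (3, 14), (3, 17), (3, 18), (3, 21), (3, 22), (3, 25), (3, 26), (3, 29), (3, 30), (4, 0), (4, 3), (4, 4), (4, 7), (4, 8), (4, 11), (4, 12), (4, 15), (4, 16), (4, 19), (4, 20), (4, 23), (4, 24), (4, 27), (4, 28), (4, 31), (5, 0), (5, 3), (5, 4), (5, 7), (5, 8), (5, 11), (5, 12), (5, 15), (5, 16), (5, 19), (5, 20), (5, 23), (5, 24), (5, 27), (5, 28), (5, 31), (6, 0), (6, 3), (6, 4), (6, 7), (6, 8), (6, 11), (6, 12), (6, 15), (6, 16), (6, 19), (6, 20), (6, 23), (6, 24), (6, 27), (6, 28), (6, 31), (9, 0), (9, 3), (9, 4), (9, 7), (9, 8), (9, 11), (9, 12), (9, 15), (9, 16), (9, 19), (9, 20), (9, 23), (9, 24), (9, 27), (9, 28), (9, 31), (10, 0), (10, 3), (10, 4), (10, 7), (10, 8), (10, 11), (10, 12), (10, 15), (10, 16), (10, 19), (10, 20), (10, 23), (10, 24), (10, 27), (10, 28), (10, 31), (11, 0), (11, 3), (11, 4), (11, 7), (11, 8), (11, 11), (11, 12), (11, 15), (11, 16), (11, 19), (11, 20), (11, 23), (11, 24), (11, 27), (11, 28), (11, 31), (12, 1), (12, 2), (12, 5), (12, 6), (12, 9), (12, 10), (12, 13), (12, 14), (12, 17), (12, 18), (12, 21), (12, 22), (12, 25), (12, 26), (12, 29), (12, 30)]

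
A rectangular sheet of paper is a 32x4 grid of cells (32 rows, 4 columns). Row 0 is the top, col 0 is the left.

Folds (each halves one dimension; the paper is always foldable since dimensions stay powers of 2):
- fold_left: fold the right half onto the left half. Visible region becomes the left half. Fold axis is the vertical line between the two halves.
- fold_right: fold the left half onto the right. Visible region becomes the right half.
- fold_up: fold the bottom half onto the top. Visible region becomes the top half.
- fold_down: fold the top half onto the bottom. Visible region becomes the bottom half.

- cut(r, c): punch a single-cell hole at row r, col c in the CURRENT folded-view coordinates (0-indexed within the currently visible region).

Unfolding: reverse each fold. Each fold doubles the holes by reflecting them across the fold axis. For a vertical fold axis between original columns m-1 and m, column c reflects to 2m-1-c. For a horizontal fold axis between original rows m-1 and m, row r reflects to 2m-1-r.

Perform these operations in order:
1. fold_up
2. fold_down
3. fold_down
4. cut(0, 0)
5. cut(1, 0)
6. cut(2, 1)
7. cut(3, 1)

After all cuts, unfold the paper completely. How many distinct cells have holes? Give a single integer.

Answer: 32

Derivation:
Op 1 fold_up: fold axis h@16; visible region now rows[0,16) x cols[0,4) = 16x4
Op 2 fold_down: fold axis h@8; visible region now rows[8,16) x cols[0,4) = 8x4
Op 3 fold_down: fold axis h@12; visible region now rows[12,16) x cols[0,4) = 4x4
Op 4 cut(0, 0): punch at orig (12,0); cuts so far [(12, 0)]; region rows[12,16) x cols[0,4) = 4x4
Op 5 cut(1, 0): punch at orig (13,0); cuts so far [(12, 0), (13, 0)]; region rows[12,16) x cols[0,4) = 4x4
Op 6 cut(2, 1): punch at orig (14,1); cuts so far [(12, 0), (13, 0), (14, 1)]; region rows[12,16) x cols[0,4) = 4x4
Op 7 cut(3, 1): punch at orig (15,1); cuts so far [(12, 0), (13, 0), (14, 1), (15, 1)]; region rows[12,16) x cols[0,4) = 4x4
Unfold 1 (reflect across h@12): 8 holes -> [(8, 1), (9, 1), (10, 0), (11, 0), (12, 0), (13, 0), (14, 1), (15, 1)]
Unfold 2 (reflect across h@8): 16 holes -> [(0, 1), (1, 1), (2, 0), (3, 0), (4, 0), (5, 0), (6, 1), (7, 1), (8, 1), (9, 1), (10, 0), (11, 0), (12, 0), (13, 0), (14, 1), (15, 1)]
Unfold 3 (reflect across h@16): 32 holes -> [(0, 1), (1, 1), (2, 0), (3, 0), (4, 0), (5, 0), (6, 1), (7, 1), (8, 1), (9, 1), (10, 0), (11, 0), (12, 0), (13, 0), (14, 1), (15, 1), (16, 1), (17, 1), (18, 0), (19, 0), (20, 0), (21, 0), (22, 1), (23, 1), (24, 1), (25, 1), (26, 0), (27, 0), (28, 0), (29, 0), (30, 1), (31, 1)]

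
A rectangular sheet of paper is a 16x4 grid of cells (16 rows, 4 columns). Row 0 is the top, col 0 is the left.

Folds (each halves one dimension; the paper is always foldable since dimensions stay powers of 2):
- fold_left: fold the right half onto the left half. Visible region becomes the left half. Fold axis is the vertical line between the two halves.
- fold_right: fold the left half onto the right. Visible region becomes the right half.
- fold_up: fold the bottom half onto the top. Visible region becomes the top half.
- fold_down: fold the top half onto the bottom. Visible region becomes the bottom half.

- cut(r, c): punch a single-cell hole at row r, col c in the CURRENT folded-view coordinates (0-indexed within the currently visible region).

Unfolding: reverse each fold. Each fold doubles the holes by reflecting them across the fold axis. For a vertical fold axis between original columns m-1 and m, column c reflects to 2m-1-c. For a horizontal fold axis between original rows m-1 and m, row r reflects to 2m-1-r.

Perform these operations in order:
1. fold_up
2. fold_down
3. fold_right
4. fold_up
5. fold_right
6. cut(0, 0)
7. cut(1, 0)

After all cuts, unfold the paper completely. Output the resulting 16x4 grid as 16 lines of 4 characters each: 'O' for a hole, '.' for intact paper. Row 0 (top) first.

Answer: OOOO
OOOO
OOOO
OOOO
OOOO
OOOO
OOOO
OOOO
OOOO
OOOO
OOOO
OOOO
OOOO
OOOO
OOOO
OOOO

Derivation:
Op 1 fold_up: fold axis h@8; visible region now rows[0,8) x cols[0,4) = 8x4
Op 2 fold_down: fold axis h@4; visible region now rows[4,8) x cols[0,4) = 4x4
Op 3 fold_right: fold axis v@2; visible region now rows[4,8) x cols[2,4) = 4x2
Op 4 fold_up: fold axis h@6; visible region now rows[4,6) x cols[2,4) = 2x2
Op 5 fold_right: fold axis v@3; visible region now rows[4,6) x cols[3,4) = 2x1
Op 6 cut(0, 0): punch at orig (4,3); cuts so far [(4, 3)]; region rows[4,6) x cols[3,4) = 2x1
Op 7 cut(1, 0): punch at orig (5,3); cuts so far [(4, 3), (5, 3)]; region rows[4,6) x cols[3,4) = 2x1
Unfold 1 (reflect across v@3): 4 holes -> [(4, 2), (4, 3), (5, 2), (5, 3)]
Unfold 2 (reflect across h@6): 8 holes -> [(4, 2), (4, 3), (5, 2), (5, 3), (6, 2), (6, 3), (7, 2), (7, 3)]
Unfold 3 (reflect across v@2): 16 holes -> [(4, 0), (4, 1), (4, 2), (4, 3), (5, 0), (5, 1), (5, 2), (5, 3), (6, 0), (6, 1), (6, 2), (6, 3), (7, 0), (7, 1), (7, 2), (7, 3)]
Unfold 4 (reflect across h@4): 32 holes -> [(0, 0), (0, 1), (0, 2), (0, 3), (1, 0), (1, 1), (1, 2), (1, 3), (2, 0), (2, 1), (2, 2), (2, 3), (3, 0), (3, 1), (3, 2), (3, 3), (4, 0), (4, 1), (4, 2), (4, 3), (5, 0), (5, 1), (5, 2), (5, 3), (6, 0), (6, 1), (6, 2), (6, 3), (7, 0), (7, 1), (7, 2), (7, 3)]
Unfold 5 (reflect across h@8): 64 holes -> [(0, 0), (0, 1), (0, 2), (0, 3), (1, 0), (1, 1), (1, 2), (1, 3), (2, 0), (2, 1), (2, 2), (2, 3), (3, 0), (3, 1), (3, 2), (3, 3), (4, 0), (4, 1), (4, 2), (4, 3), (5, 0), (5, 1), (5, 2), (5, 3), (6, 0), (6, 1), (6, 2), (6, 3), (7, 0), (7, 1), (7, 2), (7, 3), (8, 0), (8, 1), (8, 2), (8, 3), (9, 0), (9, 1), (9, 2), (9, 3), (10, 0), (10, 1), (10, 2), (10, 3), (11, 0), (11, 1), (11, 2), (11, 3), (12, 0), (12, 1), (12, 2), (12, 3), (13, 0), (13, 1), (13, 2), (13, 3), (14, 0), (14, 1), (14, 2), (14, 3), (15, 0), (15, 1), (15, 2), (15, 3)]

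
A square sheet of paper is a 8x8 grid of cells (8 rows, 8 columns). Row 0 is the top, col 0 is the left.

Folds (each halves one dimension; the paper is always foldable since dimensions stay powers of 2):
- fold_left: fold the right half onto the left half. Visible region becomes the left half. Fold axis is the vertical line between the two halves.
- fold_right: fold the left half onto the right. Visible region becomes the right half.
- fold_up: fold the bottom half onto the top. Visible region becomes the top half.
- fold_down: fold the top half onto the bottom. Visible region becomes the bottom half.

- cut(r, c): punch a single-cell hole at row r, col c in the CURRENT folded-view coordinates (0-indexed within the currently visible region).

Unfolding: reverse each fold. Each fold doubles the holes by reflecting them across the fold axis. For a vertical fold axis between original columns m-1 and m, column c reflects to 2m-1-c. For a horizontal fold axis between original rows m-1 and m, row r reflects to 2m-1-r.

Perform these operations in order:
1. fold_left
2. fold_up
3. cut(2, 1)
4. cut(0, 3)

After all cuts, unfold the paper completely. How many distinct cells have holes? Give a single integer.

Op 1 fold_left: fold axis v@4; visible region now rows[0,8) x cols[0,4) = 8x4
Op 2 fold_up: fold axis h@4; visible region now rows[0,4) x cols[0,4) = 4x4
Op 3 cut(2, 1): punch at orig (2,1); cuts so far [(2, 1)]; region rows[0,4) x cols[0,4) = 4x4
Op 4 cut(0, 3): punch at orig (0,3); cuts so far [(0, 3), (2, 1)]; region rows[0,4) x cols[0,4) = 4x4
Unfold 1 (reflect across h@4): 4 holes -> [(0, 3), (2, 1), (5, 1), (7, 3)]
Unfold 2 (reflect across v@4): 8 holes -> [(0, 3), (0, 4), (2, 1), (2, 6), (5, 1), (5, 6), (7, 3), (7, 4)]

Answer: 8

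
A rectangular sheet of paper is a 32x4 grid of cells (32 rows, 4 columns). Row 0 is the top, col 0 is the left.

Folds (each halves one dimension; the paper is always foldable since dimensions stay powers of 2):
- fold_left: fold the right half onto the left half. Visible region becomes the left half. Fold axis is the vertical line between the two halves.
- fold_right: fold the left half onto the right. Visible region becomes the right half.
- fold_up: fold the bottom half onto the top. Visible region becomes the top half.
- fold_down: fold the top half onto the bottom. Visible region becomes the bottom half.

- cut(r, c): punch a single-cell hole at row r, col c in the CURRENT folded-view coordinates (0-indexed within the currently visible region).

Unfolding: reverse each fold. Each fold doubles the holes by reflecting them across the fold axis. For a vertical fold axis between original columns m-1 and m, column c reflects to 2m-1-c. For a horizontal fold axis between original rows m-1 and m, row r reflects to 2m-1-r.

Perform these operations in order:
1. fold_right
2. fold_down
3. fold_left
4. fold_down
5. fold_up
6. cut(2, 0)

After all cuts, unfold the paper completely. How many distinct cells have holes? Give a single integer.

Answer: 32

Derivation:
Op 1 fold_right: fold axis v@2; visible region now rows[0,32) x cols[2,4) = 32x2
Op 2 fold_down: fold axis h@16; visible region now rows[16,32) x cols[2,4) = 16x2
Op 3 fold_left: fold axis v@3; visible region now rows[16,32) x cols[2,3) = 16x1
Op 4 fold_down: fold axis h@24; visible region now rows[24,32) x cols[2,3) = 8x1
Op 5 fold_up: fold axis h@28; visible region now rows[24,28) x cols[2,3) = 4x1
Op 6 cut(2, 0): punch at orig (26,2); cuts so far [(26, 2)]; region rows[24,28) x cols[2,3) = 4x1
Unfold 1 (reflect across h@28): 2 holes -> [(26, 2), (29, 2)]
Unfold 2 (reflect across h@24): 4 holes -> [(18, 2), (21, 2), (26, 2), (29, 2)]
Unfold 3 (reflect across v@3): 8 holes -> [(18, 2), (18, 3), (21, 2), (21, 3), (26, 2), (26, 3), (29, 2), (29, 3)]
Unfold 4 (reflect across h@16): 16 holes -> [(2, 2), (2, 3), (5, 2), (5, 3), (10, 2), (10, 3), (13, 2), (13, 3), (18, 2), (18, 3), (21, 2), (21, 3), (26, 2), (26, 3), (29, 2), (29, 3)]
Unfold 5 (reflect across v@2): 32 holes -> [(2, 0), (2, 1), (2, 2), (2, 3), (5, 0), (5, 1), (5, 2), (5, 3), (10, 0), (10, 1), (10, 2), (10, 3), (13, 0), (13, 1), (13, 2), (13, 3), (18, 0), (18, 1), (18, 2), (18, 3), (21, 0), (21, 1), (21, 2), (21, 3), (26, 0), (26, 1), (26, 2), (26, 3), (29, 0), (29, 1), (29, 2), (29, 3)]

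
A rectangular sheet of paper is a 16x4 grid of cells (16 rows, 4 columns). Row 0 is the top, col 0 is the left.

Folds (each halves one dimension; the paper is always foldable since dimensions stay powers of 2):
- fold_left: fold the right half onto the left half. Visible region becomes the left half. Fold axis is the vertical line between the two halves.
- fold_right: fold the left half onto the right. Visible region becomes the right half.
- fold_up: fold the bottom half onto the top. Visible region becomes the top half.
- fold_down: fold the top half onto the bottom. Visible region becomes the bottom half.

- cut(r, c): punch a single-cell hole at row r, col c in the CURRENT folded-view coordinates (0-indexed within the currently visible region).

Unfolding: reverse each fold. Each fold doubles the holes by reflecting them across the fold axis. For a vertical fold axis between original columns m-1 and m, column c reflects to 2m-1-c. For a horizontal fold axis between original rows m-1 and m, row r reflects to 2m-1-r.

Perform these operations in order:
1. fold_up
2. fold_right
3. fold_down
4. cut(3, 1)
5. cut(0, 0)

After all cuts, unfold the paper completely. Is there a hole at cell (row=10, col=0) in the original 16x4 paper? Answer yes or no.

Op 1 fold_up: fold axis h@8; visible region now rows[0,8) x cols[0,4) = 8x4
Op 2 fold_right: fold axis v@2; visible region now rows[0,8) x cols[2,4) = 8x2
Op 3 fold_down: fold axis h@4; visible region now rows[4,8) x cols[2,4) = 4x2
Op 4 cut(3, 1): punch at orig (7,3); cuts so far [(7, 3)]; region rows[4,8) x cols[2,4) = 4x2
Op 5 cut(0, 0): punch at orig (4,2); cuts so far [(4, 2), (7, 3)]; region rows[4,8) x cols[2,4) = 4x2
Unfold 1 (reflect across h@4): 4 holes -> [(0, 3), (3, 2), (4, 2), (7, 3)]
Unfold 2 (reflect across v@2): 8 holes -> [(0, 0), (0, 3), (3, 1), (3, 2), (4, 1), (4, 2), (7, 0), (7, 3)]
Unfold 3 (reflect across h@8): 16 holes -> [(0, 0), (0, 3), (3, 1), (3, 2), (4, 1), (4, 2), (7, 0), (7, 3), (8, 0), (8, 3), (11, 1), (11, 2), (12, 1), (12, 2), (15, 0), (15, 3)]
Holes: [(0, 0), (0, 3), (3, 1), (3, 2), (4, 1), (4, 2), (7, 0), (7, 3), (8, 0), (8, 3), (11, 1), (11, 2), (12, 1), (12, 2), (15, 0), (15, 3)]

Answer: no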